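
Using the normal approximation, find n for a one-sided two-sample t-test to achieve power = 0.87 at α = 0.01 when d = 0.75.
n = 43 per group

Sample size formula (two-sample t-test, normal approximation):
n = 2 · ((z_α + z_β) / d)²

z_α = 2.326 (for α = 0.01, one-sided)
z_β = 1.126 (for power = 0.87)
d = 0.75

n = 2 · ((2.326 + 1.126) / 0.75)²
n = 2 · (4.603)²
n ≈ 42.38
Round up to the next whole number: n = 43 per group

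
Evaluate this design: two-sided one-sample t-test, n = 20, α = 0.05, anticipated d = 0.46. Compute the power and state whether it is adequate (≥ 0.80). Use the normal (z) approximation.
Power ≈ 0.54; the study is underpowered (power < 0.80)

Power calculation (one-sample t-test, normal approximation):
z_β = d · √n - z_{α/2}
z_β = 0.46 · √20 - 1.960
z_β = 0.46 · 4.472 - 1.960
z_β = 0.097

Power = Φ(z_β) = Φ(0.097) ≈ 0.539

Effect size d = 0.46 is small by Cohen's convention (0.2/0.5/0.8).

Threshold: power ≥ 0.80 is conventionally adequate.
Power ≈ 0.54 → the study is underpowered (power < 0.80).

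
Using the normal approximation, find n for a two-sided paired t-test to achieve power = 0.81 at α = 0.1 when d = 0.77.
n = 11 pairs

Sample size formula (paired t-test, normal approximation):
n = ((z_{α/2} + z_β) / d)²

z_{α/2} = 1.645 (for α = 0.1, two-sided)
z_β = 0.878 (for power = 0.81)
d = 0.77

n = ((1.645 + 0.878) / 0.77)²
n = (3.277)²
n ≈ 10.74
Round up to the next whole number: n = 11 pairs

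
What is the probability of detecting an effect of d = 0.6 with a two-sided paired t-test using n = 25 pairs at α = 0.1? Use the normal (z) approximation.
Power ≈ 0.91

Power calculation (paired t-test, normal approximation):
z_β = d · √n - z_{α/2}
z_β = 0.6 · √25 - 1.645
z_β = 0.6 · 5.000 - 1.645
z_β = 1.355

Power = Φ(z_β) = Φ(1.355) ≈ 0.912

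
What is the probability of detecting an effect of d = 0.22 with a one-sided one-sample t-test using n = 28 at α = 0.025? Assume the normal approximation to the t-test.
Power ≈ 0.21

Power calculation (one-sample t-test, normal approximation):
z_β = d · √n - z_α
z_β = 0.22 · √28 - 1.960
z_β = 0.22 · 5.292 - 1.960
z_β = -0.796

Power = Φ(z_β) = Φ(-0.796) ≈ 0.213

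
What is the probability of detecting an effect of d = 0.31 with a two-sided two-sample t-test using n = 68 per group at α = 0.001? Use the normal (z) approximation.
Power ≈ 0.07

Power calculation (two-sample t-test, normal approximation):
z_β = d · √(n/2) - z_{α/2}
z_β = 0.31 · √(68/2) - 3.291
z_β = 0.31 · 5.831 - 3.291
z_β = -1.483

Power = Φ(z_β) = Φ(-1.483) ≈ 0.069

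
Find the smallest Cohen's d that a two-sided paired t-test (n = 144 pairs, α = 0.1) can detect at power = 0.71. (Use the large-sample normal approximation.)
d ≈ 0.18

Minimum detectable effect (paired t-test, normal approximation):
d = (z_{α/2} + z_β) / √n
d = (1.645 + 0.553) / √144
d = 2.198 / 12.000
d ≈ 0.18

By Cohen's convention (0.2 small / 0.5 medium / 0.8 large): very small effect.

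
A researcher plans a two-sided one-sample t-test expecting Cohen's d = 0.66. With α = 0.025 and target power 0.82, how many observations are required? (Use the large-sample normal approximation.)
n = 23

Sample size formula (one-sample t-test, normal approximation):
n = ((z_{α/2} + z_β) / d)²

z_{α/2} = 2.241 (for α = 0.025, two-sided)
z_β = 0.915 (for power = 0.82)
d = 0.66

n = ((2.241 + 0.915) / 0.66)²
n = (4.782)²
n ≈ 22.87
Round up to the next whole number: n = 23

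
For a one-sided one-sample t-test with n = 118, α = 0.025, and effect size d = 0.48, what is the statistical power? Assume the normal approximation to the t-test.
Power ≈ 1.00

Power calculation (one-sample t-test, normal approximation):
z_β = d · √n - z_α
z_β = 0.48 · √118 - 1.960
z_β = 0.48 · 10.863 - 1.960
z_β = 3.254

Power = Φ(z_β) = Φ(3.254) ≈ 0.999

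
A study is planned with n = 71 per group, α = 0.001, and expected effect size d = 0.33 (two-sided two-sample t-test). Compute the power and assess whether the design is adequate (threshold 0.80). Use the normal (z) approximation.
Power ≈ 0.09; the study is underpowered (power < 0.80)

Power calculation (two-sample t-test, normal approximation):
z_β = d · √(n/2) - z_{α/2}
z_β = 0.33 · √(71/2) - 3.291
z_β = 0.33 · 5.958 - 3.291
z_β = -1.324

Power = Φ(z_β) = Φ(-1.324) ≈ 0.093

Effect size d = 0.33 is small by Cohen's convention (0.2/0.5/0.8).

Threshold: power ≥ 0.80 is conventionally adequate.
Power ≈ 0.09 → the study is underpowered (power < 0.80).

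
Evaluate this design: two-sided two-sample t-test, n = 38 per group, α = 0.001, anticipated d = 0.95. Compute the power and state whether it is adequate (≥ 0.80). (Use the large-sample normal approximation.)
Power ≈ 0.80; the study is adequately powered (power ≥ 0.80)

Power calculation (two-sample t-test, normal approximation):
z_β = d · √(n/2) - z_{α/2}
z_β = 0.95 · √(38/2) - 3.291
z_β = 0.95 · 4.359 - 3.291
z_β = 0.850

Power = Φ(z_β) = Φ(0.850) ≈ 0.802

Effect size d = 0.95 is large by Cohen's convention (0.2/0.5/0.8).

Threshold: power ≥ 0.80 is conventionally adequate.
Power ≈ 0.80 → the study is adequately powered (power ≥ 0.80).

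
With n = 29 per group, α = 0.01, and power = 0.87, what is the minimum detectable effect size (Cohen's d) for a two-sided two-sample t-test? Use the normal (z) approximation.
d ≈ 0.97

Minimum detectable effect (two-sample t-test, normal approximation):
d = (z_{α/2} + z_β) / √(n/2)
d = (2.576 + 1.126) / √(29/2)
d = 3.702 / 3.808
d ≈ 0.97

By Cohen's convention (0.2 small / 0.5 medium / 0.8 large): large effect.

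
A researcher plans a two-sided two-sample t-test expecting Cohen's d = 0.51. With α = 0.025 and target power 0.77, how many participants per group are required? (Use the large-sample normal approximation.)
n = 69 per group

Sample size formula (two-sample t-test, normal approximation):
n = 2 · ((z_{α/2} + z_β) / d)²

z_{α/2} = 2.241 (for α = 0.025, two-sided)
z_β = 0.739 (for power = 0.77)
d = 0.51

n = 2 · ((2.241 + 0.739) / 0.51)²
n = 2 · (5.843)²
n ≈ 68.28
Round up to the next whole number: n = 69 per group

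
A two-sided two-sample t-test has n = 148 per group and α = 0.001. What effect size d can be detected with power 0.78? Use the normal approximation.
d ≈ 0.47

Minimum detectable effect (two-sample t-test, normal approximation):
d = (z_{α/2} + z_β) / √(n/2)
d = (3.291 + 0.772) / √(148/2)
d = 4.063 / 8.602
d ≈ 0.47

By Cohen's convention (0.2 small / 0.5 medium / 0.8 large): small effect.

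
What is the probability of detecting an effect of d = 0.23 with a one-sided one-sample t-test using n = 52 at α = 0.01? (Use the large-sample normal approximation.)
Power ≈ 0.25

Power calculation (one-sample t-test, normal approximation):
z_β = d · √n - z_α
z_β = 0.23 · √52 - 2.326
z_β = 0.23 · 7.211 - 2.326
z_β = -0.668

Power = Φ(z_β) = Φ(-0.668) ≈ 0.252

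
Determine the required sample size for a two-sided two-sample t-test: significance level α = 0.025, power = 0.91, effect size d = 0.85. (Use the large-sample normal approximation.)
n = 36 per group

Sample size formula (two-sample t-test, normal approximation):
n = 2 · ((z_{α/2} + z_β) / d)²

z_{α/2} = 2.241 (for α = 0.025, two-sided)
z_β = 1.341 (for power = 0.91)
d = 0.85

n = 2 · ((2.241 + 1.341) / 0.85)²
n = 2 · (4.214)²
n ≈ 35.52
Round up to the next whole number: n = 36 per group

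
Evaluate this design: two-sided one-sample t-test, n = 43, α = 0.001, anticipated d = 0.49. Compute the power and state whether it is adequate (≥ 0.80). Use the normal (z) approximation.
Power ≈ 0.47; the study is underpowered (power < 0.80)

Power calculation (one-sample t-test, normal approximation):
z_β = d · √n - z_{α/2}
z_β = 0.49 · √43 - 3.291
z_β = 0.49 · 6.557 - 3.291
z_β = -0.077

Power = Φ(z_β) = Φ(-0.077) ≈ 0.469

Effect size d = 0.49 is small by Cohen's convention (0.2/0.5/0.8).

Threshold: power ≥ 0.80 is conventionally adequate.
Power ≈ 0.47 → the study is underpowered (power < 0.80).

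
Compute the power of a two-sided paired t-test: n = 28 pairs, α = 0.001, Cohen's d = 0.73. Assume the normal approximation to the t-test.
Power ≈ 0.72

Power calculation (paired t-test, normal approximation):
z_β = d · √n - z_{α/2}
z_β = 0.73 · √28 - 3.291
z_β = 0.73 · 5.292 - 3.291
z_β = 0.572

Power = Φ(z_β) = Φ(0.572) ≈ 0.716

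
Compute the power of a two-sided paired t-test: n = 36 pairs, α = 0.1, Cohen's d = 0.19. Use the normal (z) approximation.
Power ≈ 0.31

Power calculation (paired t-test, normal approximation):
z_β = d · √n - z_{α/2}
z_β = 0.19 · √36 - 1.645
z_β = 0.19 · 6.000 - 1.645
z_β = -0.505

Power = Φ(z_β) = Φ(-0.505) ≈ 0.307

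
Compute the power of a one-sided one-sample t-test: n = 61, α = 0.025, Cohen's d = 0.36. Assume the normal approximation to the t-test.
Power ≈ 0.80

Power calculation (one-sample t-test, normal approximation):
z_β = d · √n - z_α
z_β = 0.36 · √61 - 1.960
z_β = 0.36 · 7.810 - 1.960
z_β = 0.852

Power = Φ(z_β) = Φ(0.852) ≈ 0.803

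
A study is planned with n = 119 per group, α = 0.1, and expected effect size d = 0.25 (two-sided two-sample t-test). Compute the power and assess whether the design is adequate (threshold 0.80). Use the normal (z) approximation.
Power ≈ 0.61; the study is underpowered (power < 0.80)

Power calculation (two-sample t-test, normal approximation):
z_β = d · √(n/2) - z_{α/2}
z_β = 0.25 · √(119/2) - 1.645
z_β = 0.25 · 7.714 - 1.645
z_β = 0.284

Power = Φ(z_β) = Φ(0.284) ≈ 0.612

Effect size d = 0.25 is small by Cohen's convention (0.2/0.5/0.8).

Threshold: power ≥ 0.80 is conventionally adequate.
Power ≈ 0.61 → the study is underpowered (power < 0.80).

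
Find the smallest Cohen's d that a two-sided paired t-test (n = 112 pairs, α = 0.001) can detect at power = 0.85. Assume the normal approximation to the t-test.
d ≈ 0.41

Minimum detectable effect (paired t-test, normal approximation):
d = (z_{α/2} + z_β) / √n
d = (3.291 + 1.036) / √112
d = 4.327 / 10.583
d ≈ 0.41

By Cohen's convention (0.2 small / 0.5 medium / 0.8 large): small effect.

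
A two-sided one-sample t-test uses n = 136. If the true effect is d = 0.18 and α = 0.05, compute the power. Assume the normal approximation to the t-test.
Power ≈ 0.56

Power calculation (one-sample t-test, normal approximation):
z_β = d · √n - z_{α/2}
z_β = 0.18 · √136 - 1.960
z_β = 0.18 · 11.662 - 1.960
z_β = 0.139

Power = Φ(z_β) = Φ(0.139) ≈ 0.555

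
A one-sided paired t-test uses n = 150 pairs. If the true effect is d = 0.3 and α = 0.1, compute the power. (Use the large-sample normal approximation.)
Power ≈ 0.99

Power calculation (paired t-test, normal approximation):
z_β = d · √n - z_α
z_β = 0.3 · √150 - 1.282
z_β = 0.3 · 12.247 - 1.282
z_β = 2.393

Power = Φ(z_β) = Φ(2.393) ≈ 0.992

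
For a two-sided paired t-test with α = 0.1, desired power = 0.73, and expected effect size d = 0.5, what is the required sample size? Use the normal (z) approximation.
n = 21 pairs

Sample size formula (paired t-test, normal approximation):
n = ((z_{α/2} + z_β) / d)²

z_{α/2} = 1.645 (for α = 0.1, two-sided)
z_β = 0.613 (for power = 0.73)
d = 0.5

n = ((1.645 + 0.613) / 0.5)²
n = (4.516)²
n ≈ 20.39
Round up to the next whole number: n = 21 pairs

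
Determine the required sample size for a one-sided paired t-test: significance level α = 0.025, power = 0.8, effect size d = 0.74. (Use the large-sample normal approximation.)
n = 15 pairs

Sample size formula (paired t-test, normal approximation):
n = ((z_α + z_β) / d)²

z_α = 1.960 (for α = 0.025, one-sided)
z_β = 0.842 (for power = 0.8)
d = 0.74

n = ((1.960 + 0.842) / 0.74)²
n = (3.786)²
n ≈ 14.33
Round up to the next whole number: n = 15 pairs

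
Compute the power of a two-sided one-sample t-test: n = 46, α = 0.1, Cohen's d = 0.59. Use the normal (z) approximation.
Power ≈ 0.99

Power calculation (one-sample t-test, normal approximation):
z_β = d · √n - z_{α/2}
z_β = 0.59 · √46 - 1.645
z_β = 0.59 · 6.782 - 1.645
z_β = 2.357

Power = Φ(z_β) = Φ(2.357) ≈ 0.991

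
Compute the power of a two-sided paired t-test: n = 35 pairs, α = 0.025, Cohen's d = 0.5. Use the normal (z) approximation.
Power ≈ 0.76

Power calculation (paired t-test, normal approximation):
z_β = d · √n - z_{α/2}
z_β = 0.5 · √35 - 2.241
z_β = 0.5 · 5.916 - 2.241
z_β = 0.717

Power = Φ(z_β) = Φ(0.717) ≈ 0.763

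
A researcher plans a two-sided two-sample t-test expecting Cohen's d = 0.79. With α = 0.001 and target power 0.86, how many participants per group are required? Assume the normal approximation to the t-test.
n = 62 per group

Sample size formula (two-sample t-test, normal approximation):
n = 2 · ((z_{α/2} + z_β) / d)²

z_{α/2} = 3.291 (for α = 0.001, two-sided)
z_β = 1.080 (for power = 0.86)
d = 0.79

n = 2 · ((3.291 + 1.080) / 0.79)²
n = 2 · (5.533)²
n ≈ 61.23
Round up to the next whole number: n = 62 per group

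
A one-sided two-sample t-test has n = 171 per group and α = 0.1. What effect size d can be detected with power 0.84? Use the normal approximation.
d ≈ 0.25

Minimum detectable effect (two-sample t-test, normal approximation):
d = (z_α + z_β) / √(n/2)
d = (1.282 + 0.994) / √(171/2)
d = 2.276 / 9.247
d ≈ 0.25

By Cohen's convention (0.2 small / 0.5 medium / 0.8 large): small effect.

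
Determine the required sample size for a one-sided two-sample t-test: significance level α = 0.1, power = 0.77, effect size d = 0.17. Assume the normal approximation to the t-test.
n = 283 per group

Sample size formula (two-sample t-test, normal approximation):
n = 2 · ((z_α + z_β) / d)²

z_α = 1.282 (for α = 0.1, one-sided)
z_β = 0.739 (for power = 0.77)
d = 0.17

n = 2 · ((1.282 + 0.739) / 0.17)²
n = 2 · (11.888)²
n ≈ 282.65
Round up to the next whole number: n = 283 per group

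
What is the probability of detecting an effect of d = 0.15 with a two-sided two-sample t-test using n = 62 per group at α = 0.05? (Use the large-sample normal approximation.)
Power ≈ 0.13

Power calculation (two-sample t-test, normal approximation):
z_β = d · √(n/2) - z_{α/2}
z_β = 0.15 · √(62/2) - 1.960
z_β = 0.15 · 5.568 - 1.960
z_β = -1.125

Power = Φ(z_β) = Φ(-1.125) ≈ 0.130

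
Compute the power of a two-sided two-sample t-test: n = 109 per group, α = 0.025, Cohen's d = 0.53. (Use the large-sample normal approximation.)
Power ≈ 0.95

Power calculation (two-sample t-test, normal approximation):
z_β = d · √(n/2) - z_{α/2}
z_β = 0.53 · √(109/2) - 2.241
z_β = 0.53 · 7.382 - 2.241
z_β = 1.671

Power = Φ(z_β) = Φ(1.671) ≈ 0.953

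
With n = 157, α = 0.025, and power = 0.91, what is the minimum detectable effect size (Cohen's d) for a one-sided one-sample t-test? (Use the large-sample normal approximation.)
d ≈ 0.26

Minimum detectable effect (one-sample t-test, normal approximation):
d = (z_α + z_β) / √n
d = (1.960 + 1.341) / √157
d = 3.301 / 12.530
d ≈ 0.26

By Cohen's convention (0.2 small / 0.5 medium / 0.8 large): small effect.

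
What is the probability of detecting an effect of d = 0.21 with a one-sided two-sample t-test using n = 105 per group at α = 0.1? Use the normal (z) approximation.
Power ≈ 0.59

Power calculation (two-sample t-test, normal approximation):
z_β = d · √(n/2) - z_α
z_β = 0.21 · √(105/2) - 1.282
z_β = 0.21 · 7.246 - 1.282
z_β = 0.240

Power = Φ(z_β) = Φ(0.240) ≈ 0.595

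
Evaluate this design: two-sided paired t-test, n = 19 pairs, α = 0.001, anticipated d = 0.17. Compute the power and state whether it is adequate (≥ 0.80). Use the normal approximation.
Power ≈ 0.01; the study is underpowered (power < 0.80)

Power calculation (paired t-test, normal approximation):
z_β = d · √n - z_{α/2}
z_β = 0.17 · √19 - 3.291
z_β = 0.17 · 4.359 - 3.291
z_β = -2.550

Power = Φ(z_β) = Φ(-2.550) ≈ 0.005

Effect size d = 0.17 is very small by Cohen's convention (0.2/0.5/0.8).

Threshold: power ≥ 0.80 is conventionally adequate.
Power ≈ 0.01 → the study is underpowered (power < 0.80).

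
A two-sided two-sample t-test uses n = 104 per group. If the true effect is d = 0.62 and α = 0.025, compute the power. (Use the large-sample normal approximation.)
Power ≈ 0.99

Power calculation (two-sample t-test, normal approximation):
z_β = d · √(n/2) - z_{α/2}
z_β = 0.62 · √(104/2) - 2.241
z_β = 0.62 · 7.211 - 2.241
z_β = 2.229

Power = Φ(z_β) = Φ(2.229) ≈ 0.987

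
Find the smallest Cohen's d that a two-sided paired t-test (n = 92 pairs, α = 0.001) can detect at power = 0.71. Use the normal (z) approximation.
d ≈ 0.40

Minimum detectable effect (paired t-test, normal approximation):
d = (z_{α/2} + z_β) / √n
d = (3.291 + 0.553) / √92
d = 3.844 / 9.592
d ≈ 0.40

By Cohen's convention (0.2 small / 0.5 medium / 0.8 large): small effect.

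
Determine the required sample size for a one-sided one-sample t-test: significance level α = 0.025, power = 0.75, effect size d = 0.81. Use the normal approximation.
n = 11

Sample size formula (one-sample t-test, normal approximation):
n = ((z_α + z_β) / d)²

z_α = 1.960 (for α = 0.025, one-sided)
z_β = 0.674 (for power = 0.75)
d = 0.81

n = ((1.960 + 0.674) / 0.81)²
n = (3.252)²
n ≈ 10.58
Round up to the next whole number: n = 11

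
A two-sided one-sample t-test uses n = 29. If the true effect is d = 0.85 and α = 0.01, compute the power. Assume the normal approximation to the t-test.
Power ≈ 0.98

Power calculation (one-sample t-test, normal approximation):
z_β = d · √n - z_{α/2}
z_β = 0.85 · √29 - 2.576
z_β = 0.85 · 5.385 - 2.576
z_β = 2.002

Power = Φ(z_β) = Φ(2.002) ≈ 0.977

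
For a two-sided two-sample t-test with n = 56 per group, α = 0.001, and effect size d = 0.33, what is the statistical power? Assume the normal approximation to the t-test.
Power ≈ 0.06

Power calculation (two-sample t-test, normal approximation):
z_β = d · √(n/2) - z_{α/2}
z_β = 0.33 · √(56/2) - 3.291
z_β = 0.33 · 5.292 - 3.291
z_β = -1.544

Power = Φ(z_β) = Φ(-1.544) ≈ 0.061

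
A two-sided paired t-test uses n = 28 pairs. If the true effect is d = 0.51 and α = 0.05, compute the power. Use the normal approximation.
Power ≈ 0.77

Power calculation (paired t-test, normal approximation):
z_β = d · √n - z_{α/2}
z_β = 0.51 · √28 - 1.960
z_β = 0.51 · 5.292 - 1.960
z_β = 0.739

Power = Φ(z_β) = Φ(0.739) ≈ 0.770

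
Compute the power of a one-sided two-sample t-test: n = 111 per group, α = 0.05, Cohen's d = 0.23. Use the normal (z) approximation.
Power ≈ 0.53

Power calculation (two-sample t-test, normal approximation):
z_β = d · √(n/2) - z_α
z_β = 0.23 · √(111/2) - 1.645
z_β = 0.23 · 7.450 - 1.645
z_β = 0.069

Power = Φ(z_β) = Φ(0.069) ≈ 0.527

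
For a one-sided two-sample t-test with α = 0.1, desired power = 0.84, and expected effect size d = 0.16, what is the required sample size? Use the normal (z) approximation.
n = 405 per group

Sample size formula (two-sample t-test, normal approximation):
n = 2 · ((z_α + z_β) / d)²

z_α = 1.282 (for α = 0.1, one-sided)
z_β = 0.994 (for power = 0.84)
d = 0.16

n = 2 · ((1.282 + 0.994) / 0.16)²
n = 2 · (14.225)²
n ≈ 404.70
Round up to the next whole number: n = 405 per group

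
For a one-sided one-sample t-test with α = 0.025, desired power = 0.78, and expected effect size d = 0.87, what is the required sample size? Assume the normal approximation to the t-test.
n = 10

Sample size formula (one-sample t-test, normal approximation):
n = ((z_α + z_β) / d)²

z_α = 1.960 (for α = 0.025, one-sided)
z_β = 0.772 (for power = 0.78)
d = 0.87

n = ((1.960 + 0.772) / 0.87)²
n = (3.140)²
n ≈ 9.86
Round up to the next whole number: n = 10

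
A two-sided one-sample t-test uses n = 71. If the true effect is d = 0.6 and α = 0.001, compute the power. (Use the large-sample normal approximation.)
Power ≈ 0.96

Power calculation (one-sample t-test, normal approximation):
z_β = d · √n - z_{α/2}
z_β = 0.6 · √71 - 3.291
z_β = 0.6 · 8.426 - 3.291
z_β = 1.765

Power = Φ(z_β) = Φ(1.765) ≈ 0.961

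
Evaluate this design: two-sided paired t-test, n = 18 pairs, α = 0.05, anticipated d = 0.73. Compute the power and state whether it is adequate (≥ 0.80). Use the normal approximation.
Power ≈ 0.87; the study is adequately powered (power ≥ 0.80)

Power calculation (paired t-test, normal approximation):
z_β = d · √n - z_{α/2}
z_β = 0.73 · √18 - 1.960
z_β = 0.73 · 4.243 - 1.960
z_β = 1.137

Power = Φ(z_β) = Φ(1.137) ≈ 0.872

Effect size d = 0.73 is medium by Cohen's convention (0.2/0.5/0.8).

Threshold: power ≥ 0.80 is conventionally adequate.
Power ≈ 0.87 → the study is adequately powered (power ≥ 0.80).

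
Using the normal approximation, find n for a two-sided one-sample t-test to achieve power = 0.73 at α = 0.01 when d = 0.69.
n = 22

Sample size formula (one-sample t-test, normal approximation):
n = ((z_{α/2} + z_β) / d)²

z_{α/2} = 2.576 (for α = 0.01, two-sided)
z_β = 0.613 (for power = 0.73)
d = 0.69

n = ((2.576 + 0.613) / 0.69)²
n = (4.622)²
n ≈ 21.36
Round up to the next whole number: n = 22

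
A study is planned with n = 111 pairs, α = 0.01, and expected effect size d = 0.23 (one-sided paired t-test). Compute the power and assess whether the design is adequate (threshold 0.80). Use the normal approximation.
Power ≈ 0.54; the study is underpowered (power < 0.80)

Power calculation (paired t-test, normal approximation):
z_β = d · √n - z_α
z_β = 0.23 · √111 - 2.326
z_β = 0.23 · 10.536 - 2.326
z_β = 0.097

Power = Φ(z_β) = Φ(0.097) ≈ 0.539

Effect size d = 0.23 is small by Cohen's convention (0.2/0.5/0.8).

Threshold: power ≥ 0.80 is conventionally adequate.
Power ≈ 0.54 → the study is underpowered (power < 0.80).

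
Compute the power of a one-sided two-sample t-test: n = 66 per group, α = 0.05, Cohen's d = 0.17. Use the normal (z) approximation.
Power ≈ 0.25

Power calculation (two-sample t-test, normal approximation):
z_β = d · √(n/2) - z_α
z_β = 0.17 · √(66/2) - 1.645
z_β = 0.17 · 5.745 - 1.645
z_β = -0.668

Power = Φ(z_β) = Φ(-0.668) ≈ 0.252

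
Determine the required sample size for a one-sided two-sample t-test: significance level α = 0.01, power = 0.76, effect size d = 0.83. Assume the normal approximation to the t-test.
n = 27 per group

Sample size formula (two-sample t-test, normal approximation):
n = 2 · ((z_α + z_β) / d)²

z_α = 2.326 (for α = 0.01, one-sided)
z_β = 0.706 (for power = 0.76)
d = 0.83

n = 2 · ((2.326 + 0.706) / 0.83)²
n = 2 · (3.653)²
n ≈ 26.69
Round up to the next whole number: n = 27 per group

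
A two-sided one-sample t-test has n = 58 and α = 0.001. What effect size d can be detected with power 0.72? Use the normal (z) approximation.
d ≈ 0.51

Minimum detectable effect (one-sample t-test, normal approximation):
d = (z_{α/2} + z_β) / √n
d = (3.291 + 0.583) / √58
d = 3.873 / 7.616
d ≈ 0.51

By Cohen's convention (0.2 small / 0.5 medium / 0.8 large): medium effect.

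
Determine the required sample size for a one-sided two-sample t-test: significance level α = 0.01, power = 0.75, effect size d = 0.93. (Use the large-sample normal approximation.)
n = 21 per group

Sample size formula (two-sample t-test, normal approximation):
n = 2 · ((z_α + z_β) / d)²

z_α = 2.326 (for α = 0.01, one-sided)
z_β = 0.674 (for power = 0.75)
d = 0.93

n = 2 · ((2.326 + 0.674) / 0.93)²
n = 2 · (3.226)²
n ≈ 20.81
Round up to the next whole number: n = 21 per group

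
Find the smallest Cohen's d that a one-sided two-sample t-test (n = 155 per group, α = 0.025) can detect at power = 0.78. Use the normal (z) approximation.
d ≈ 0.31

Minimum detectable effect (two-sample t-test, normal approximation):
d = (z_α + z_β) / √(n/2)
d = (1.960 + 0.772) / √(155/2)
d = 2.732 / 8.803
d ≈ 0.31

By Cohen's convention (0.2 small / 0.5 medium / 0.8 large): small effect.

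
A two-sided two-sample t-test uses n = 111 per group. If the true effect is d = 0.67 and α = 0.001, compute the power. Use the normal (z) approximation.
Power ≈ 0.96

Power calculation (two-sample t-test, normal approximation):
z_β = d · √(n/2) - z_{α/2}
z_β = 0.67 · √(111/2) - 3.291
z_β = 0.67 · 7.450 - 3.291
z_β = 1.701

Power = Φ(z_β) = Φ(1.701) ≈ 0.956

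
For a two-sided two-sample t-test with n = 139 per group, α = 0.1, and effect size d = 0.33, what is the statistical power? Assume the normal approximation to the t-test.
Power ≈ 0.87

Power calculation (two-sample t-test, normal approximation):
z_β = d · √(n/2) - z_{α/2}
z_β = 0.33 · √(139/2) - 1.645
z_β = 0.33 · 8.337 - 1.645
z_β = 1.106

Power = Φ(z_β) = Φ(1.106) ≈ 0.866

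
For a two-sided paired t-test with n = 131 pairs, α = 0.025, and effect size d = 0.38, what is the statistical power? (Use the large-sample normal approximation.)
Power ≈ 0.98

Power calculation (paired t-test, normal approximation):
z_β = d · √n - z_{α/2}
z_β = 0.38 · √131 - 2.241
z_β = 0.38 · 11.446 - 2.241
z_β = 2.108

Power = Φ(z_β) = Φ(2.108) ≈ 0.982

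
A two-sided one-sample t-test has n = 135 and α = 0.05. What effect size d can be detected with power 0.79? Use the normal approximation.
d ≈ 0.24

Minimum detectable effect (one-sample t-test, normal approximation):
d = (z_{α/2} + z_β) / √n
d = (1.960 + 0.806) / √135
d = 2.766 / 11.619
d ≈ 0.24

By Cohen's convention (0.2 small / 0.5 medium / 0.8 large): small effect.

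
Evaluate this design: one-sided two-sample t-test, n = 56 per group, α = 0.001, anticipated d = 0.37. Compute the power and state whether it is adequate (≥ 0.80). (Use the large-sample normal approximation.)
Power ≈ 0.13; the study is underpowered (power < 0.80)

Power calculation (two-sample t-test, normal approximation):
z_β = d · √(n/2) - z_α
z_β = 0.37 · √(56/2) - 3.090
z_β = 0.37 · 5.292 - 3.090
z_β = -1.132

Power = Φ(z_β) = Φ(-1.132) ≈ 0.129

Effect size d = 0.37 is small by Cohen's convention (0.2/0.5/0.8).

Threshold: power ≥ 0.80 is conventionally adequate.
Power ≈ 0.13 → the study is underpowered (power < 0.80).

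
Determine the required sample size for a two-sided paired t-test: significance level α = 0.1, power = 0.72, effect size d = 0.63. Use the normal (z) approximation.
n = 13 pairs

Sample size formula (paired t-test, normal approximation):
n = ((z_{α/2} + z_β) / d)²

z_{α/2} = 1.645 (for α = 0.1, two-sided)
z_β = 0.583 (for power = 0.72)
d = 0.63

n = ((1.645 + 0.583) / 0.63)²
n = (3.537)²
n ≈ 12.51
Round up to the next whole number: n = 13 pairs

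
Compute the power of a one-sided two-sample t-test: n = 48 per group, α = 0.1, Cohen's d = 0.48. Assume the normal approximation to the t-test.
Power ≈ 0.86

Power calculation (two-sample t-test, normal approximation):
z_β = d · √(n/2) - z_α
z_β = 0.48 · √(48/2) - 1.282
z_β = 0.48 · 4.899 - 1.282
z_β = 1.070

Power = Φ(z_β) = Φ(1.070) ≈ 0.858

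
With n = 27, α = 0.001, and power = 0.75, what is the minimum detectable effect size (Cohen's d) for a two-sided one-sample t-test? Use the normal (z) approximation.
d ≈ 0.76

Minimum detectable effect (one-sample t-test, normal approximation):
d = (z_{α/2} + z_β) / √n
d = (3.291 + 0.674) / √27
d = 3.965 / 5.196
d ≈ 0.76

By Cohen's convention (0.2 small / 0.5 medium / 0.8 large): medium effect.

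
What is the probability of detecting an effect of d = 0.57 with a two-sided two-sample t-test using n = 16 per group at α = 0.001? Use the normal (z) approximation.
Power ≈ 0.05

Power calculation (two-sample t-test, normal approximation):
z_β = d · √(n/2) - z_{α/2}
z_β = 0.57 · √(16/2) - 3.291
z_β = 0.57 · 2.828 - 3.291
z_β = -1.678

Power = Φ(z_β) = Φ(-1.678) ≈ 0.047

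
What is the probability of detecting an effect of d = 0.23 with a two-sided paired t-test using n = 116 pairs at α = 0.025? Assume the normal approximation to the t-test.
Power ≈ 0.59

Power calculation (paired t-test, normal approximation):
z_β = d · √n - z_{α/2}
z_β = 0.23 · √116 - 2.241
z_β = 0.23 · 10.770 - 2.241
z_β = 0.236

Power = Φ(z_β) = Φ(0.236) ≈ 0.593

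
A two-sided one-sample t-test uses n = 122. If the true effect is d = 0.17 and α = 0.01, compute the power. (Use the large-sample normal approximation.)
Power ≈ 0.24

Power calculation (one-sample t-test, normal approximation):
z_β = d · √n - z_{α/2}
z_β = 0.17 · √122 - 2.576
z_β = 0.17 · 11.045 - 2.576
z_β = -0.698

Power = Φ(z_β) = Φ(-0.698) ≈ 0.243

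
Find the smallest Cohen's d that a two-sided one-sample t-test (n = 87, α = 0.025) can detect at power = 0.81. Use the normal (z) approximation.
d ≈ 0.33

Minimum detectable effect (one-sample t-test, normal approximation):
d = (z_{α/2} + z_β) / √n
d = (2.241 + 0.878) / √87
d = 3.119 / 9.327
d ≈ 0.33

By Cohen's convention (0.2 small / 0.5 medium / 0.8 large): small effect.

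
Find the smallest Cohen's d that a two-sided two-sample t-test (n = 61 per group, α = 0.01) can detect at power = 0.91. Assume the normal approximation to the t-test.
d ≈ 0.71

Minimum detectable effect (two-sample t-test, normal approximation):
d = (z_{α/2} + z_β) / √(n/2)
d = (2.576 + 1.341) / √(61/2)
d = 3.917 / 5.523
d ≈ 0.71

By Cohen's convention (0.2 small / 0.5 medium / 0.8 large): medium effect.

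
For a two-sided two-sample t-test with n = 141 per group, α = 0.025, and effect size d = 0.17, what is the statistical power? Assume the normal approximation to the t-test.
Power ≈ 0.21

Power calculation (two-sample t-test, normal approximation):
z_β = d · √(n/2) - z_{α/2}
z_β = 0.17 · √(141/2) - 2.241
z_β = 0.17 · 8.396 - 2.241
z_β = -0.814

Power = Φ(z_β) = Φ(-0.814) ≈ 0.208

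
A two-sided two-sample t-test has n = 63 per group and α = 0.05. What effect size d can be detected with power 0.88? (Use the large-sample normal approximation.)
d ≈ 0.56

Minimum detectable effect (two-sample t-test, normal approximation):
d = (z_{α/2} + z_β) / √(n/2)
d = (1.960 + 1.175) / √(63/2)
d = 3.135 / 5.612
d ≈ 0.56

By Cohen's convention (0.2 small / 0.5 medium / 0.8 large): medium effect.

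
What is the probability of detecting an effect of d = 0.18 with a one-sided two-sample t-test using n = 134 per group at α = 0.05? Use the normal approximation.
Power ≈ 0.43

Power calculation (two-sample t-test, normal approximation):
z_β = d · √(n/2) - z_α
z_β = 0.18 · √(134/2) - 1.645
z_β = 0.18 · 8.185 - 1.645
z_β = -0.171

Power = Φ(z_β) = Φ(-0.171) ≈ 0.432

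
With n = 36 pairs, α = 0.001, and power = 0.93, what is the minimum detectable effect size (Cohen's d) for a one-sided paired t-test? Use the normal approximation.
d ≈ 0.76

Minimum detectable effect (paired t-test, normal approximation):
d = (z_α + z_β) / √n
d = (3.090 + 1.476) / √36
d = 4.566 / 6.000
d ≈ 0.76

By Cohen's convention (0.2 small / 0.5 medium / 0.8 large): medium effect.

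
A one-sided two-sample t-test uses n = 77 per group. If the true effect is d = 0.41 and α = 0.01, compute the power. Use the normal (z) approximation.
Power ≈ 0.59

Power calculation (two-sample t-test, normal approximation):
z_β = d · √(n/2) - z_α
z_β = 0.41 · √(77/2) - 2.326
z_β = 0.41 · 6.205 - 2.326
z_β = 0.218

Power = Φ(z_β) = Φ(0.218) ≈ 0.586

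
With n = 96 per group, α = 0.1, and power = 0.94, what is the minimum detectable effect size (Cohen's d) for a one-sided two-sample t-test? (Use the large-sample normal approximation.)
d ≈ 0.41

Minimum detectable effect (two-sample t-test, normal approximation):
d = (z_α + z_β) / √(n/2)
d = (1.282 + 1.555) / √(96/2)
d = 2.836 / 6.928
d ≈ 0.41

By Cohen's convention (0.2 small / 0.5 medium / 0.8 large): small effect.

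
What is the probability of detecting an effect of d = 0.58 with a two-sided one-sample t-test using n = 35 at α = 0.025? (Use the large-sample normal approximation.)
Power ≈ 0.88

Power calculation (one-sample t-test, normal approximation):
z_β = d · √n - z_{α/2}
z_β = 0.58 · √35 - 2.241
z_β = 0.58 · 5.916 - 2.241
z_β = 1.190

Power = Φ(z_β) = Φ(1.190) ≈ 0.883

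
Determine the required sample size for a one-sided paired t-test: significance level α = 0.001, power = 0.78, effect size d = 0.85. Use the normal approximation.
n = 21 pairs

Sample size formula (paired t-test, normal approximation):
n = ((z_α + z_β) / d)²

z_α = 3.090 (for α = 0.001, one-sided)
z_β = 0.772 (for power = 0.78)
d = 0.85

n = ((3.090 + 0.772) / 0.85)²
n = (4.544)²
n ≈ 20.65
Round up to the next whole number: n = 21 pairs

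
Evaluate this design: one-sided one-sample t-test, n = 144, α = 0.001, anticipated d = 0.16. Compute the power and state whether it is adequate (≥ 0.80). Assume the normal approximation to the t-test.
Power ≈ 0.12; the study is underpowered (power < 0.80)

Power calculation (one-sample t-test, normal approximation):
z_β = d · √n - z_α
z_β = 0.16 · √144 - 3.090
z_β = 0.16 · 12.000 - 3.090
z_β = -1.170

Power = Φ(z_β) = Φ(-1.170) ≈ 0.121

Effect size d = 0.16 is very small by Cohen's convention (0.2/0.5/0.8).

Threshold: power ≥ 0.80 is conventionally adequate.
Power ≈ 0.12 → the study is underpowered (power < 0.80).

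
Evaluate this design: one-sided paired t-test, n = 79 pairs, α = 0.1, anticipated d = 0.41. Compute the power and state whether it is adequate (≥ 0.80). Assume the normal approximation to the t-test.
Power ≈ 0.99; the study is adequately powered (power ≥ 0.80)

Power calculation (paired t-test, normal approximation):
z_β = d · √n - z_α
z_β = 0.41 · √79 - 1.282
z_β = 0.41 · 8.888 - 1.282
z_β = 2.363

Power = Φ(z_β) = Φ(2.363) ≈ 0.991

Effect size d = 0.41 is small by Cohen's convention (0.2/0.5/0.8).

Threshold: power ≥ 0.80 is conventionally adequate.
Power ≈ 0.99 → the study is adequately powered (power ≥ 0.80).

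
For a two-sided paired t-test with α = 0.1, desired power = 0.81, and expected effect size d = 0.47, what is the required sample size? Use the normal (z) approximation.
n = 29 pairs

Sample size formula (paired t-test, normal approximation):
n = ((z_{α/2} + z_β) / d)²

z_{α/2} = 1.645 (for α = 0.1, two-sided)
z_β = 0.878 (for power = 0.81)
d = 0.47

n = ((1.645 + 0.878) / 0.47)²
n = (5.368)²
n ≈ 28.82
Round up to the next whole number: n = 29 pairs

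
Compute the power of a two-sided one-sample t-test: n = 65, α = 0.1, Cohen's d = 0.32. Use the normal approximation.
Power ≈ 0.83

Power calculation (one-sample t-test, normal approximation):
z_β = d · √n - z_{α/2}
z_β = 0.32 · √65 - 1.645
z_β = 0.32 · 8.062 - 1.645
z_β = 0.935

Power = Φ(z_β) = Φ(0.935) ≈ 0.825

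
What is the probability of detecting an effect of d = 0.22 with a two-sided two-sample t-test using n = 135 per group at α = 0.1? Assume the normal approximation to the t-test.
Power ≈ 0.56

Power calculation (two-sample t-test, normal approximation):
z_β = d · √(n/2) - z_{α/2}
z_β = 0.22 · √(135/2) - 1.645
z_β = 0.22 · 8.216 - 1.645
z_β = 0.163

Power = Φ(z_β) = Φ(0.163) ≈ 0.565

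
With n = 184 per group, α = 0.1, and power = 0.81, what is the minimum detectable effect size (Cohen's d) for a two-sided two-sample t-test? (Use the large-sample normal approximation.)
d ≈ 0.26

Minimum detectable effect (two-sample t-test, normal approximation):
d = (z_{α/2} + z_β) / √(n/2)
d = (1.645 + 0.878) / √(184/2)
d = 2.523 / 9.592
d ≈ 0.26

By Cohen's convention (0.2 small / 0.5 medium / 0.8 large): small effect.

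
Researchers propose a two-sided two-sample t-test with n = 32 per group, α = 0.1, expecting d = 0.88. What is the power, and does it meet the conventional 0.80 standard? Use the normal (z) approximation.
Power ≈ 0.97; the study is adequately powered (power ≥ 0.80)

Power calculation (two-sample t-test, normal approximation):
z_β = d · √(n/2) - z_{α/2}
z_β = 0.88 · √(32/2) - 1.645
z_β = 0.88 · 4.000 - 1.645
z_β = 1.875

Power = Φ(z_β) = Φ(1.875) ≈ 0.970

Effect size d = 0.88 is large by Cohen's convention (0.2/0.5/0.8).

Threshold: power ≥ 0.80 is conventionally adequate.
Power ≈ 0.97 → the study is adequately powered (power ≥ 0.80).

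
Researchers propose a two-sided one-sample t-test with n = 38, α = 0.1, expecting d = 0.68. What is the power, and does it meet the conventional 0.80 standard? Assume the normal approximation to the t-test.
Power ≈ 0.99; the study is adequately powered (power ≥ 0.80)

Power calculation (one-sample t-test, normal approximation):
z_β = d · √n - z_{α/2}
z_β = 0.68 · √38 - 1.645
z_β = 0.68 · 6.164 - 1.645
z_β = 2.547

Power = Φ(z_β) = Φ(2.547) ≈ 0.995

Effect size d = 0.68 is medium by Cohen's convention (0.2/0.5/0.8).

Threshold: power ≥ 0.80 is conventionally adequate.
Power ≈ 0.99 → the study is adequately powered (power ≥ 0.80).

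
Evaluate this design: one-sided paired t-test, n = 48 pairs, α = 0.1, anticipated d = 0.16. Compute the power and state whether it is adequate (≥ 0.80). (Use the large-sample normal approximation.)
Power ≈ 0.43; the study is underpowered (power < 0.80)

Power calculation (paired t-test, normal approximation):
z_β = d · √n - z_α
z_β = 0.16 · √48 - 1.282
z_β = 0.16 · 6.928 - 1.282
z_β = -0.173

Power = Φ(z_β) = Φ(-0.173) ≈ 0.431

Effect size d = 0.16 is very small by Cohen's convention (0.2/0.5/0.8).

Threshold: power ≥ 0.80 is conventionally adequate.
Power ≈ 0.43 → the study is underpowered (power < 0.80).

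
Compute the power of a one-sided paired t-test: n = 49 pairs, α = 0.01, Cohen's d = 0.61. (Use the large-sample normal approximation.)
Power ≈ 0.97

Power calculation (paired t-test, normal approximation):
z_β = d · √n - z_α
z_β = 0.61 · √49 - 2.326
z_β = 0.61 · 7.000 - 2.326
z_β = 1.944

Power = Φ(z_β) = Φ(1.944) ≈ 0.974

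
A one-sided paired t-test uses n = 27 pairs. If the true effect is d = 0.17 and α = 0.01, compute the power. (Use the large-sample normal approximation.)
Power ≈ 0.07

Power calculation (paired t-test, normal approximation):
z_β = d · √n - z_α
z_β = 0.17 · √27 - 2.326
z_β = 0.17 · 5.196 - 2.326
z_β = -1.443

Power = Φ(z_β) = Φ(-1.443) ≈ 0.075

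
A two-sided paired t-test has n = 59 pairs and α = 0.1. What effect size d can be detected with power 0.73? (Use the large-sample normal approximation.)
d ≈ 0.29

Minimum detectable effect (paired t-test, normal approximation):
d = (z_{α/2} + z_β) / √n
d = (1.645 + 0.613) / √59
d = 2.258 / 7.681
d ≈ 0.29

By Cohen's convention (0.2 small / 0.5 medium / 0.8 large): small effect.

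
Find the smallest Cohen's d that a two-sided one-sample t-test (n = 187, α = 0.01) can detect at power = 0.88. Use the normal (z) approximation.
d ≈ 0.27

Minimum detectable effect (one-sample t-test, normal approximation):
d = (z_{α/2} + z_β) / √n
d = (2.576 + 1.175) / √187
d = 3.751 / 13.675
d ≈ 0.27

By Cohen's convention (0.2 small / 0.5 medium / 0.8 large): small effect.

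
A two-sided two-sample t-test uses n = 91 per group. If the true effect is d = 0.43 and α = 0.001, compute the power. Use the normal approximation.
Power ≈ 0.35

Power calculation (two-sample t-test, normal approximation):
z_β = d · √(n/2) - z_{α/2}
z_β = 0.43 · √(91/2) - 3.291
z_β = 0.43 · 6.745 - 3.291
z_β = -0.390

Power = Φ(z_β) = Φ(-0.390) ≈ 0.348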